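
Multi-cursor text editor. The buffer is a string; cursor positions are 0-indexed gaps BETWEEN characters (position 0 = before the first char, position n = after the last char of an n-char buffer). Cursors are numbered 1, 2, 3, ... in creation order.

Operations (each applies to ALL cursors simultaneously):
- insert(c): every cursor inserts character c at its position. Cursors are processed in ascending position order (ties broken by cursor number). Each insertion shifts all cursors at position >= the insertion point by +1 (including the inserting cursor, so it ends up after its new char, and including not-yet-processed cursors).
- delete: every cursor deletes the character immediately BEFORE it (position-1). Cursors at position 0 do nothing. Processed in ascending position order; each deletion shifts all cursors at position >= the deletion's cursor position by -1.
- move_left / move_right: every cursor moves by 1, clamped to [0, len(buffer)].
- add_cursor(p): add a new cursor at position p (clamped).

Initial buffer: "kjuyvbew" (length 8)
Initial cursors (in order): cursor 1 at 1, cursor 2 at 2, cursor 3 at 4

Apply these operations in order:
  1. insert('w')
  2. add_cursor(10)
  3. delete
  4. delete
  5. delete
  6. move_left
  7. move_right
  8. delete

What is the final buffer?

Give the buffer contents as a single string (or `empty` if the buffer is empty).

After op 1 (insert('w')): buffer="kwjwuywvbew" (len 11), cursors c1@2 c2@4 c3@7, authorship .1.2..3....
After op 2 (add_cursor(10)): buffer="kwjwuywvbew" (len 11), cursors c1@2 c2@4 c3@7 c4@10, authorship .1.2..3....
After op 3 (delete): buffer="kjuyvbw" (len 7), cursors c1@1 c2@2 c3@4 c4@6, authorship .......
After op 4 (delete): buffer="uvw" (len 3), cursors c1@0 c2@0 c3@1 c4@2, authorship ...
After op 5 (delete): buffer="w" (len 1), cursors c1@0 c2@0 c3@0 c4@0, authorship .
After op 6 (move_left): buffer="w" (len 1), cursors c1@0 c2@0 c3@0 c4@0, authorship .
After op 7 (move_right): buffer="w" (len 1), cursors c1@1 c2@1 c3@1 c4@1, authorship .
After op 8 (delete): buffer="" (len 0), cursors c1@0 c2@0 c3@0 c4@0, authorship 

Answer: empty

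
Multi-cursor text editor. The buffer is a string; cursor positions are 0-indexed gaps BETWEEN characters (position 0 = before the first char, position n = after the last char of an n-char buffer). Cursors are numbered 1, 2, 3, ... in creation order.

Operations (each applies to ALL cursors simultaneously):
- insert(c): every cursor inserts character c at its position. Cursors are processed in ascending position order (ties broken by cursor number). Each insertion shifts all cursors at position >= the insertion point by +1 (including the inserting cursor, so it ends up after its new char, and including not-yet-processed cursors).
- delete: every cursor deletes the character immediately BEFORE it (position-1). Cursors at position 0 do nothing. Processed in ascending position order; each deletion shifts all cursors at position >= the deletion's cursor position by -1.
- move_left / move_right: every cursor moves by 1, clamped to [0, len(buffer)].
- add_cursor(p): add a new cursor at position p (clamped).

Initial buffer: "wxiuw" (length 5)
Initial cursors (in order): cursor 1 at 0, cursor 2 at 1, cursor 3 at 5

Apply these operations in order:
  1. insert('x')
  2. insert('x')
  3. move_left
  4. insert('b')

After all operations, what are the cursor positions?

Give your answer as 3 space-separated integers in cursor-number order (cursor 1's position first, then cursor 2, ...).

Answer: 2 6 13

Derivation:
After op 1 (insert('x')): buffer="xwxxiuwx" (len 8), cursors c1@1 c2@3 c3@8, authorship 1.2....3
After op 2 (insert('x')): buffer="xxwxxxiuwxx" (len 11), cursors c1@2 c2@5 c3@11, authorship 11.22....33
After op 3 (move_left): buffer="xxwxxxiuwxx" (len 11), cursors c1@1 c2@4 c3@10, authorship 11.22....33
After op 4 (insert('b')): buffer="xbxwxbxxiuwxbx" (len 14), cursors c1@2 c2@6 c3@13, authorship 111.222....333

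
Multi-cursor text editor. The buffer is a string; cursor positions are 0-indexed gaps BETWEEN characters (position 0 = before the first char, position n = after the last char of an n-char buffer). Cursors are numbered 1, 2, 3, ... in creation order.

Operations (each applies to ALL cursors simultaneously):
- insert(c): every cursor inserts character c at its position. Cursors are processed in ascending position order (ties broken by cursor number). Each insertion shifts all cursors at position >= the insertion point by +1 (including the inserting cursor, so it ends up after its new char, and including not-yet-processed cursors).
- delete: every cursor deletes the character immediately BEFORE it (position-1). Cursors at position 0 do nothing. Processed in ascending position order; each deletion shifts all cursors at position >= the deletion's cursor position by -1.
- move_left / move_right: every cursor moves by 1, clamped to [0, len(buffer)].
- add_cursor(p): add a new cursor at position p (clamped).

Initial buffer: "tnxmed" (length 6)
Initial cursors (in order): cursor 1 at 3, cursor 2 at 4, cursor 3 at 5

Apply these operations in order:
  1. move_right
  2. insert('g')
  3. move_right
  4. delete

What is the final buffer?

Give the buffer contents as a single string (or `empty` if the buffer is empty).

Answer: tnxmgg

Derivation:
After op 1 (move_right): buffer="tnxmed" (len 6), cursors c1@4 c2@5 c3@6, authorship ......
After op 2 (insert('g')): buffer="tnxmgegdg" (len 9), cursors c1@5 c2@7 c3@9, authorship ....1.2.3
After op 3 (move_right): buffer="tnxmgegdg" (len 9), cursors c1@6 c2@8 c3@9, authorship ....1.2.3
After op 4 (delete): buffer="tnxmgg" (len 6), cursors c1@5 c2@6 c3@6, authorship ....12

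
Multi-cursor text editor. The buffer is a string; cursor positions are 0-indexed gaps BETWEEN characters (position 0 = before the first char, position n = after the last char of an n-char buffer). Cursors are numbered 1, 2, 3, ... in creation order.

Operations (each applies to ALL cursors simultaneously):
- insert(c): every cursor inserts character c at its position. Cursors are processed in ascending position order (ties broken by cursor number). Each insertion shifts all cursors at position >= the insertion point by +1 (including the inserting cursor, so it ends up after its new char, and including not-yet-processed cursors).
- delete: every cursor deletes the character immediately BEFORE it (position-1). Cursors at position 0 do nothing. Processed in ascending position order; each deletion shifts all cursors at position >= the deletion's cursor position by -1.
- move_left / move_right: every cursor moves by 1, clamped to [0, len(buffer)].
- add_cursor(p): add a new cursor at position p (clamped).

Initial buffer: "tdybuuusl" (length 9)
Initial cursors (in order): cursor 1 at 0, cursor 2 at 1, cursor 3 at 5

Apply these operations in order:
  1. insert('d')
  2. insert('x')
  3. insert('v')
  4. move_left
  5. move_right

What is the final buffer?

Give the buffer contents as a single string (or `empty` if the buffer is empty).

After op 1 (insert('d')): buffer="dtddybuduusl" (len 12), cursors c1@1 c2@3 c3@8, authorship 1.2....3....
After op 2 (insert('x')): buffer="dxtdxdybudxuusl" (len 15), cursors c1@2 c2@5 c3@11, authorship 11.22....33....
After op 3 (insert('v')): buffer="dxvtdxvdybudxvuusl" (len 18), cursors c1@3 c2@7 c3@14, authorship 111.222....333....
After op 4 (move_left): buffer="dxvtdxvdybudxvuusl" (len 18), cursors c1@2 c2@6 c3@13, authorship 111.222....333....
After op 5 (move_right): buffer="dxvtdxvdybudxvuusl" (len 18), cursors c1@3 c2@7 c3@14, authorship 111.222....333....

Answer: dxvtdxvdybudxvuusl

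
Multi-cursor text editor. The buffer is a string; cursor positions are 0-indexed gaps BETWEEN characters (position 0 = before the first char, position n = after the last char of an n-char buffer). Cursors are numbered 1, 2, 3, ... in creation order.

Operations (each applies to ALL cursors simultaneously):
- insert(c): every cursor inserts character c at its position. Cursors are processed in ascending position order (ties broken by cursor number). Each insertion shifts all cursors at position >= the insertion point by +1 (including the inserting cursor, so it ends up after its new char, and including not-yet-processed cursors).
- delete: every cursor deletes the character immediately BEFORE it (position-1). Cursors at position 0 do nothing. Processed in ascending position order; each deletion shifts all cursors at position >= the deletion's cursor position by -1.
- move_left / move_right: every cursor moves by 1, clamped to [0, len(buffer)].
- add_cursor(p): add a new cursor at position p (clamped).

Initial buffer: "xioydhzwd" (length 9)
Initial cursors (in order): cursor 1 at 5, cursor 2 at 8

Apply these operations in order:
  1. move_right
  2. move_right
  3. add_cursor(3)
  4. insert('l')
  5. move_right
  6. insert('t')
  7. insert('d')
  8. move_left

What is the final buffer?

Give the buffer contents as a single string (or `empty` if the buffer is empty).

Answer: xiolytddhzlwtddltd

Derivation:
After op 1 (move_right): buffer="xioydhzwd" (len 9), cursors c1@6 c2@9, authorship .........
After op 2 (move_right): buffer="xioydhzwd" (len 9), cursors c1@7 c2@9, authorship .........
After op 3 (add_cursor(3)): buffer="xioydhzwd" (len 9), cursors c3@3 c1@7 c2@9, authorship .........
After op 4 (insert('l')): buffer="xiolydhzlwdl" (len 12), cursors c3@4 c1@9 c2@12, authorship ...3....1..2
After op 5 (move_right): buffer="xiolydhzlwdl" (len 12), cursors c3@5 c1@10 c2@12, authorship ...3....1..2
After op 6 (insert('t')): buffer="xiolytdhzlwtdlt" (len 15), cursors c3@6 c1@12 c2@15, authorship ...3.3...1.1.22
After op 7 (insert('d')): buffer="xiolytddhzlwtddltd" (len 18), cursors c3@7 c1@14 c2@18, authorship ...3.33...1.11.222
After op 8 (move_left): buffer="xiolytddhzlwtddltd" (len 18), cursors c3@6 c1@13 c2@17, authorship ...3.33...1.11.222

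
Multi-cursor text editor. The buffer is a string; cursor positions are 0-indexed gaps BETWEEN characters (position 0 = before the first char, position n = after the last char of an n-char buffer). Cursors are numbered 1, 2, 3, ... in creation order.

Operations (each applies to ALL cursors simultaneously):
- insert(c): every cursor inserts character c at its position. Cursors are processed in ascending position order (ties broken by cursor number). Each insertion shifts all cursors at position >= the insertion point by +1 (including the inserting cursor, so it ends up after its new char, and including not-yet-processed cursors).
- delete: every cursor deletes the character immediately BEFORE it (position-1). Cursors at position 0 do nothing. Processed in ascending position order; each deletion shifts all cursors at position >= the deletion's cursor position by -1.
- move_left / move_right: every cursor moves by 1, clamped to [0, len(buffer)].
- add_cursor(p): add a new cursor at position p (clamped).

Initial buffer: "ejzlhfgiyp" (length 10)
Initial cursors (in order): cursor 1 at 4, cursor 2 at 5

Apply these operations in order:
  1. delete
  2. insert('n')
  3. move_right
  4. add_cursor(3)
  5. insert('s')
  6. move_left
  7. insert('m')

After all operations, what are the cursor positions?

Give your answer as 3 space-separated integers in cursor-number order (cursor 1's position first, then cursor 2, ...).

Answer: 11 11 4

Derivation:
After op 1 (delete): buffer="ejzfgiyp" (len 8), cursors c1@3 c2@3, authorship ........
After op 2 (insert('n')): buffer="ejznnfgiyp" (len 10), cursors c1@5 c2@5, authorship ...12.....
After op 3 (move_right): buffer="ejznnfgiyp" (len 10), cursors c1@6 c2@6, authorship ...12.....
After op 4 (add_cursor(3)): buffer="ejznnfgiyp" (len 10), cursors c3@3 c1@6 c2@6, authorship ...12.....
After op 5 (insert('s')): buffer="ejzsnnfssgiyp" (len 13), cursors c3@4 c1@9 c2@9, authorship ...312.12....
After op 6 (move_left): buffer="ejzsnnfssgiyp" (len 13), cursors c3@3 c1@8 c2@8, authorship ...312.12....
After op 7 (insert('m')): buffer="ejzmsnnfsmmsgiyp" (len 16), cursors c3@4 c1@11 c2@11, authorship ...3312.1122....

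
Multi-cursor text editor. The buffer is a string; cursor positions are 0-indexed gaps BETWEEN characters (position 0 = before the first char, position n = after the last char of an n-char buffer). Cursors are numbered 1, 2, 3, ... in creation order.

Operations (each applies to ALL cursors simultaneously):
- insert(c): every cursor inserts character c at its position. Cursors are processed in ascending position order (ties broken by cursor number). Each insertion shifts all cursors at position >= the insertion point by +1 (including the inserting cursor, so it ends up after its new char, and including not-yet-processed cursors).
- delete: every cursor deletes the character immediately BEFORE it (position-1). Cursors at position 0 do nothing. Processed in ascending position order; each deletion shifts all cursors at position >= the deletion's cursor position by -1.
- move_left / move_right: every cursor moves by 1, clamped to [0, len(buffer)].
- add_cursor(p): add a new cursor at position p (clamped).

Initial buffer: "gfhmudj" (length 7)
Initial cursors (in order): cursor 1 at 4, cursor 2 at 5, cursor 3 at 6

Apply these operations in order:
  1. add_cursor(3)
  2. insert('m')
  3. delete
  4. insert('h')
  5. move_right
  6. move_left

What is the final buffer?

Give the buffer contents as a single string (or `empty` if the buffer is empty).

Answer: gfhhmhuhdhj

Derivation:
After op 1 (add_cursor(3)): buffer="gfhmudj" (len 7), cursors c4@3 c1@4 c2@5 c3@6, authorship .......
After op 2 (insert('m')): buffer="gfhmmmumdmj" (len 11), cursors c4@4 c1@6 c2@8 c3@10, authorship ...4.1.2.3.
After op 3 (delete): buffer="gfhmudj" (len 7), cursors c4@3 c1@4 c2@5 c3@6, authorship .......
After op 4 (insert('h')): buffer="gfhhmhuhdhj" (len 11), cursors c4@4 c1@6 c2@8 c3@10, authorship ...4.1.2.3.
After op 5 (move_right): buffer="gfhhmhuhdhj" (len 11), cursors c4@5 c1@7 c2@9 c3@11, authorship ...4.1.2.3.
After op 6 (move_left): buffer="gfhhmhuhdhj" (len 11), cursors c4@4 c1@6 c2@8 c3@10, authorship ...4.1.2.3.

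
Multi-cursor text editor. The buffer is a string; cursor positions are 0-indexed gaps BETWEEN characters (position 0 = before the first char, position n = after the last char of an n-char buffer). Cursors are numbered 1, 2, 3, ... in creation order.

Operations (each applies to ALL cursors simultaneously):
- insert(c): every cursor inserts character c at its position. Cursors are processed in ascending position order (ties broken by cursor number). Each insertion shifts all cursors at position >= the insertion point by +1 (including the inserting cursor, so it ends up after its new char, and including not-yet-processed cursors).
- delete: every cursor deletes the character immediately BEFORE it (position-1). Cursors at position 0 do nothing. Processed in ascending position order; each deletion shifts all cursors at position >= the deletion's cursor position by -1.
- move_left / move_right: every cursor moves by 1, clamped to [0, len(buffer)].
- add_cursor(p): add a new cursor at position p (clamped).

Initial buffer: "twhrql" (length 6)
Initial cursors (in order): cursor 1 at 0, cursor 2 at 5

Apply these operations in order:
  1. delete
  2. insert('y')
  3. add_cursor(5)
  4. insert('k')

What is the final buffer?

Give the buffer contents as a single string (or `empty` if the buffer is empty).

Answer: yktwhrkykl

Derivation:
After op 1 (delete): buffer="twhrl" (len 5), cursors c1@0 c2@4, authorship .....
After op 2 (insert('y')): buffer="ytwhryl" (len 7), cursors c1@1 c2@6, authorship 1....2.
After op 3 (add_cursor(5)): buffer="ytwhryl" (len 7), cursors c1@1 c3@5 c2@6, authorship 1....2.
After op 4 (insert('k')): buffer="yktwhrkykl" (len 10), cursors c1@2 c3@7 c2@9, authorship 11....322.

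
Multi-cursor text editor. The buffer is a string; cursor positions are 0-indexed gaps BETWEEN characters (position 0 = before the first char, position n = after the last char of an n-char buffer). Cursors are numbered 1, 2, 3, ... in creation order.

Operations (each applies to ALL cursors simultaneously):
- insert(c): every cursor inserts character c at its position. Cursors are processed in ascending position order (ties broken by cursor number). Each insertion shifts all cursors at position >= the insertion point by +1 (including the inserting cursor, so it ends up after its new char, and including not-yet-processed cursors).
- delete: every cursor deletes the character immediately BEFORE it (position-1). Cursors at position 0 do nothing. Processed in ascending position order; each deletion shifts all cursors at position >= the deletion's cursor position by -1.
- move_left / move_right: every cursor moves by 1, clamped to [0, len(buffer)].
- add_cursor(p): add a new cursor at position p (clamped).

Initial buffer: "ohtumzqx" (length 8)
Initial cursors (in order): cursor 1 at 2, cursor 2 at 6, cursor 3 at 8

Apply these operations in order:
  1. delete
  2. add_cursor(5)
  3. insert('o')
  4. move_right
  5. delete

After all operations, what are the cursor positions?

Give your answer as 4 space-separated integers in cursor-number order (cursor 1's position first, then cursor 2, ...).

Answer: 2 5 5 5

Derivation:
After op 1 (delete): buffer="otumq" (len 5), cursors c1@1 c2@4 c3@5, authorship .....
After op 2 (add_cursor(5)): buffer="otumq" (len 5), cursors c1@1 c2@4 c3@5 c4@5, authorship .....
After op 3 (insert('o')): buffer="ootumoqoo" (len 9), cursors c1@2 c2@6 c3@9 c4@9, authorship .1...2.34
After op 4 (move_right): buffer="ootumoqoo" (len 9), cursors c1@3 c2@7 c3@9 c4@9, authorship .1...2.34
After op 5 (delete): buffer="ooumo" (len 5), cursors c1@2 c2@5 c3@5 c4@5, authorship .1..2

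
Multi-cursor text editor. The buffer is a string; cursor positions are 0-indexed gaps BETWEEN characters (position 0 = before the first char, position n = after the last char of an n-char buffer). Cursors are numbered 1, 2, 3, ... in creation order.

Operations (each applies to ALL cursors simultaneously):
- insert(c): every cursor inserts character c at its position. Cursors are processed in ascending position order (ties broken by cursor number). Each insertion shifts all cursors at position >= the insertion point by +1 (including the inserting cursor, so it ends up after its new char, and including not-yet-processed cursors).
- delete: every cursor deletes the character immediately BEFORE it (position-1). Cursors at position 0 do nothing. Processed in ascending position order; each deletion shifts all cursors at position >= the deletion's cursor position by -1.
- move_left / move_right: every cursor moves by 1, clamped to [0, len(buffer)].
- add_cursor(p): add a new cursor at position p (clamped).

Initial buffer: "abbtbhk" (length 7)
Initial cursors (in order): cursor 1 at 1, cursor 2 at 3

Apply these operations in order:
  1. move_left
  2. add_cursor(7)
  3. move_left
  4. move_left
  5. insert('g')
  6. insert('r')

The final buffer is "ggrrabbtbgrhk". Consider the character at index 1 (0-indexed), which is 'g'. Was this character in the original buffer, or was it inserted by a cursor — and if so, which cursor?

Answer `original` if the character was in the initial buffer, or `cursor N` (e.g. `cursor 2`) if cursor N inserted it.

After op 1 (move_left): buffer="abbtbhk" (len 7), cursors c1@0 c2@2, authorship .......
After op 2 (add_cursor(7)): buffer="abbtbhk" (len 7), cursors c1@0 c2@2 c3@7, authorship .......
After op 3 (move_left): buffer="abbtbhk" (len 7), cursors c1@0 c2@1 c3@6, authorship .......
After op 4 (move_left): buffer="abbtbhk" (len 7), cursors c1@0 c2@0 c3@5, authorship .......
After op 5 (insert('g')): buffer="ggabbtbghk" (len 10), cursors c1@2 c2@2 c3@8, authorship 12.....3..
After op 6 (insert('r')): buffer="ggrrabbtbgrhk" (len 13), cursors c1@4 c2@4 c3@11, authorship 1212.....33..
Authorship (.=original, N=cursor N): 1 2 1 2 . . . . . 3 3 . .
Index 1: author = 2

Answer: cursor 2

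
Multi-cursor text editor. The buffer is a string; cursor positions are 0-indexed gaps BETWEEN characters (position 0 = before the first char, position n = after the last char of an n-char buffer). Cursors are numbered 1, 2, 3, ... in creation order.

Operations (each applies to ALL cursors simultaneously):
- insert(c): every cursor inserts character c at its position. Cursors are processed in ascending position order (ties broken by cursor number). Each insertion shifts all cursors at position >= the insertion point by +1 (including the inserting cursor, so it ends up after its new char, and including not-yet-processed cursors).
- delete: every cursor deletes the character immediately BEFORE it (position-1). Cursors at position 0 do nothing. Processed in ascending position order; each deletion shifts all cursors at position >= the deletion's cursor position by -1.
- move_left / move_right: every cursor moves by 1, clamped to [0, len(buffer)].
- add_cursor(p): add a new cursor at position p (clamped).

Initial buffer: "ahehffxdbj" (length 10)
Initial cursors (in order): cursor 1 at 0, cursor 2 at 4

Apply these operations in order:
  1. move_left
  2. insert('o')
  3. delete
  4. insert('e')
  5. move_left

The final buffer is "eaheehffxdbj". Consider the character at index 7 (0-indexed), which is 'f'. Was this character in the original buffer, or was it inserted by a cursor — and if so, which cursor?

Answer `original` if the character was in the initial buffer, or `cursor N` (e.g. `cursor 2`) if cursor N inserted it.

After op 1 (move_left): buffer="ahehffxdbj" (len 10), cursors c1@0 c2@3, authorship ..........
After op 2 (insert('o')): buffer="oaheohffxdbj" (len 12), cursors c1@1 c2@5, authorship 1...2.......
After op 3 (delete): buffer="ahehffxdbj" (len 10), cursors c1@0 c2@3, authorship ..........
After op 4 (insert('e')): buffer="eaheehffxdbj" (len 12), cursors c1@1 c2@5, authorship 1...2.......
After op 5 (move_left): buffer="eaheehffxdbj" (len 12), cursors c1@0 c2@4, authorship 1...2.......
Authorship (.=original, N=cursor N): 1 . . . 2 . . . . . . .
Index 7: author = original

Answer: original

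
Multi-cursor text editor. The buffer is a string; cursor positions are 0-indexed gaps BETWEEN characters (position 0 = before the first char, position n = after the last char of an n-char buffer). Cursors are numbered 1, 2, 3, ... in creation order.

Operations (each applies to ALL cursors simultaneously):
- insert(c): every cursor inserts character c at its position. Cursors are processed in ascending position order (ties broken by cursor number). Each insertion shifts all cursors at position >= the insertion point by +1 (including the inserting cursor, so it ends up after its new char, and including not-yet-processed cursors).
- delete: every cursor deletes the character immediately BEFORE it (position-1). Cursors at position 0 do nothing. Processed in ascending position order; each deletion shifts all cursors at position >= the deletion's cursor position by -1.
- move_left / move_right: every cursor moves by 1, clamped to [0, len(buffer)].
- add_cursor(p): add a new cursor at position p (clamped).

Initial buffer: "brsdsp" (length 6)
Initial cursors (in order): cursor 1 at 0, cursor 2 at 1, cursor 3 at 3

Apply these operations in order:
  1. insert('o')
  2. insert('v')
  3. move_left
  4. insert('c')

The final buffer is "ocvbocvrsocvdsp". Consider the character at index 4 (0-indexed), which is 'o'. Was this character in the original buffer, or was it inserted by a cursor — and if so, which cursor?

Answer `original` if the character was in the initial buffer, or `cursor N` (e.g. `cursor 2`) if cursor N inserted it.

Answer: cursor 2

Derivation:
After op 1 (insert('o')): buffer="oborsodsp" (len 9), cursors c1@1 c2@3 c3@6, authorship 1.2..3...
After op 2 (insert('v')): buffer="ovbovrsovdsp" (len 12), cursors c1@2 c2@5 c3@9, authorship 11.22..33...
After op 3 (move_left): buffer="ovbovrsovdsp" (len 12), cursors c1@1 c2@4 c3@8, authorship 11.22..33...
After op 4 (insert('c')): buffer="ocvbocvrsocvdsp" (len 15), cursors c1@2 c2@6 c3@11, authorship 111.222..333...
Authorship (.=original, N=cursor N): 1 1 1 . 2 2 2 . . 3 3 3 . . .
Index 4: author = 2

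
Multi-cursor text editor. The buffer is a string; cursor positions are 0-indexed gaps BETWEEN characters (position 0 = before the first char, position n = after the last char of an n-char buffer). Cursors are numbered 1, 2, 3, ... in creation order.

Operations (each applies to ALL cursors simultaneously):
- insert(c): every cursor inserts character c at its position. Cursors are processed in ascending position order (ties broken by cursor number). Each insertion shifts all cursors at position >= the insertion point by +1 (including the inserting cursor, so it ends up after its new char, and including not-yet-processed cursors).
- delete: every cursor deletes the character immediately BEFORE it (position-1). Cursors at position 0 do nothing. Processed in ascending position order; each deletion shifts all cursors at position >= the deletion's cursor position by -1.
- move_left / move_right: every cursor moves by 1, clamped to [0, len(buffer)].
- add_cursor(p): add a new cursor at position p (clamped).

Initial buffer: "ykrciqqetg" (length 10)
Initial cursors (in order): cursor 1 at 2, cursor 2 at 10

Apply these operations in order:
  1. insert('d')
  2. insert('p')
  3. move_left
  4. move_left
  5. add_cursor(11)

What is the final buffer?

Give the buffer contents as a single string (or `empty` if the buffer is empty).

After op 1 (insert('d')): buffer="ykdrciqqetgd" (len 12), cursors c1@3 c2@12, authorship ..1........2
After op 2 (insert('p')): buffer="ykdprciqqetgdp" (len 14), cursors c1@4 c2@14, authorship ..11........22
After op 3 (move_left): buffer="ykdprciqqetgdp" (len 14), cursors c1@3 c2@13, authorship ..11........22
After op 4 (move_left): buffer="ykdprciqqetgdp" (len 14), cursors c1@2 c2@12, authorship ..11........22
After op 5 (add_cursor(11)): buffer="ykdprciqqetgdp" (len 14), cursors c1@2 c3@11 c2@12, authorship ..11........22

Answer: ykdprciqqetgdp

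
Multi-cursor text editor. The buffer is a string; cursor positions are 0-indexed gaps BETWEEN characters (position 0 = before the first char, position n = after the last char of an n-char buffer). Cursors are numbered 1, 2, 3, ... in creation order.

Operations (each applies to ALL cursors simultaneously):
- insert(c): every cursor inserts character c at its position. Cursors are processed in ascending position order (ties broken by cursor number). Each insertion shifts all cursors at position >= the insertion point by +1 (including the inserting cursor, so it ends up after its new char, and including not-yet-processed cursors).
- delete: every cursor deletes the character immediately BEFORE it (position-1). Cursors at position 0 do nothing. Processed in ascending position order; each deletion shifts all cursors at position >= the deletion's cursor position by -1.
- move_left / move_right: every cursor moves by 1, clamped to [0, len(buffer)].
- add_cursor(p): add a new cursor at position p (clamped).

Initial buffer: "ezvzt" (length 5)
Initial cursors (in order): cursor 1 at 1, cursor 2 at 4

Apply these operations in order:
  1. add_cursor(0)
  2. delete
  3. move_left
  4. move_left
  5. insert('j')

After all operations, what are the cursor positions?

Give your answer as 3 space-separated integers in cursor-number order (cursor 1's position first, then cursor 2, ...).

Answer: 3 3 3

Derivation:
After op 1 (add_cursor(0)): buffer="ezvzt" (len 5), cursors c3@0 c1@1 c2@4, authorship .....
After op 2 (delete): buffer="zvt" (len 3), cursors c1@0 c3@0 c2@2, authorship ...
After op 3 (move_left): buffer="zvt" (len 3), cursors c1@0 c3@0 c2@1, authorship ...
After op 4 (move_left): buffer="zvt" (len 3), cursors c1@0 c2@0 c3@0, authorship ...
After op 5 (insert('j')): buffer="jjjzvt" (len 6), cursors c1@3 c2@3 c3@3, authorship 123...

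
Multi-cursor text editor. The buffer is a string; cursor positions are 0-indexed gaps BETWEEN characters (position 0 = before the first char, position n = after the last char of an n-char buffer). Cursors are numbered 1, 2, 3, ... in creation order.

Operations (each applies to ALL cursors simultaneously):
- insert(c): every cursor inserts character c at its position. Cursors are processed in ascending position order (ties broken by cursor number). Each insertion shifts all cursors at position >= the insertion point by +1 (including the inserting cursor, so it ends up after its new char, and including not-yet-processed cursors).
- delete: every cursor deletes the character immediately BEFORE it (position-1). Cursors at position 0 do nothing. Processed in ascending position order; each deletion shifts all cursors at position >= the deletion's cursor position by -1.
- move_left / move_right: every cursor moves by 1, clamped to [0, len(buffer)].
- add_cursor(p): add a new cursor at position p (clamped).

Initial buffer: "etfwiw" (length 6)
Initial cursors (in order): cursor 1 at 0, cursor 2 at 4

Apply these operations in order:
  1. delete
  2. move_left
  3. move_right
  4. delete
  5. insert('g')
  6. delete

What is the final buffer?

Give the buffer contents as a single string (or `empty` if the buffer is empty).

After op 1 (delete): buffer="etfiw" (len 5), cursors c1@0 c2@3, authorship .....
After op 2 (move_left): buffer="etfiw" (len 5), cursors c1@0 c2@2, authorship .....
After op 3 (move_right): buffer="etfiw" (len 5), cursors c1@1 c2@3, authorship .....
After op 4 (delete): buffer="tiw" (len 3), cursors c1@0 c2@1, authorship ...
After op 5 (insert('g')): buffer="gtgiw" (len 5), cursors c1@1 c2@3, authorship 1.2..
After op 6 (delete): buffer="tiw" (len 3), cursors c1@0 c2@1, authorship ...

Answer: tiw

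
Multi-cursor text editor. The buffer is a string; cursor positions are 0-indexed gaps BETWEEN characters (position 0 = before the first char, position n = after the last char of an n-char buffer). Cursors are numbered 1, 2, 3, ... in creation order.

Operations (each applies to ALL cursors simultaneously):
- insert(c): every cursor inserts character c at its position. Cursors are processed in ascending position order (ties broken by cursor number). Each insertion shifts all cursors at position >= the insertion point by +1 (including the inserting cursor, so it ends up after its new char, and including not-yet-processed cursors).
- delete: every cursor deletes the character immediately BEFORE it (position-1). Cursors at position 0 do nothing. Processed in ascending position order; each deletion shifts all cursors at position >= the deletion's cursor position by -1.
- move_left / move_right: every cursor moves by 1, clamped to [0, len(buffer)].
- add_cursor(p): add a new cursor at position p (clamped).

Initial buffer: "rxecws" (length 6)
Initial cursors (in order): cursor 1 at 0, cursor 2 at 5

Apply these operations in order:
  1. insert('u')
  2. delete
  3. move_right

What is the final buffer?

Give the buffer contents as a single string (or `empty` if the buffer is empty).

Answer: rxecws

Derivation:
After op 1 (insert('u')): buffer="urxecwus" (len 8), cursors c1@1 c2@7, authorship 1.....2.
After op 2 (delete): buffer="rxecws" (len 6), cursors c1@0 c2@5, authorship ......
After op 3 (move_right): buffer="rxecws" (len 6), cursors c1@1 c2@6, authorship ......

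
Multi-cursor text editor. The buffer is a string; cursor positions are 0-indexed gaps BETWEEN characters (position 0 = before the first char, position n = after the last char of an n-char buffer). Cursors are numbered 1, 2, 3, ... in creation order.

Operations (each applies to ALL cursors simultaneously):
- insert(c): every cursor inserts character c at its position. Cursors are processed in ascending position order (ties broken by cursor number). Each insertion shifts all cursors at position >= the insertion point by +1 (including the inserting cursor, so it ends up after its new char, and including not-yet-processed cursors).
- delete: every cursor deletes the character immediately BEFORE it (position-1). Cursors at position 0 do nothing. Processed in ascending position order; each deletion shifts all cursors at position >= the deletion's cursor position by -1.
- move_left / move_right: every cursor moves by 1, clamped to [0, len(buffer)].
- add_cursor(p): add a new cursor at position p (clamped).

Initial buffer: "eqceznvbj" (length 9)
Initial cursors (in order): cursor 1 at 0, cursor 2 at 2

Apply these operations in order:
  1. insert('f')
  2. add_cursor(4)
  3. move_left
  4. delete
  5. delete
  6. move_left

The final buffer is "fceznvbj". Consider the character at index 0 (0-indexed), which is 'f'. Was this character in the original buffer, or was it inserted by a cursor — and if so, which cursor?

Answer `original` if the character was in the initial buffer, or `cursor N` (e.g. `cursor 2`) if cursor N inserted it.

Answer: cursor 2

Derivation:
After op 1 (insert('f')): buffer="feqfceznvbj" (len 11), cursors c1@1 c2@4, authorship 1..2.......
After op 2 (add_cursor(4)): buffer="feqfceznvbj" (len 11), cursors c1@1 c2@4 c3@4, authorship 1..2.......
After op 3 (move_left): buffer="feqfceznvbj" (len 11), cursors c1@0 c2@3 c3@3, authorship 1..2.......
After op 4 (delete): buffer="ffceznvbj" (len 9), cursors c1@0 c2@1 c3@1, authorship 12.......
After op 5 (delete): buffer="fceznvbj" (len 8), cursors c1@0 c2@0 c3@0, authorship 2.......
After op 6 (move_left): buffer="fceznvbj" (len 8), cursors c1@0 c2@0 c3@0, authorship 2.......
Authorship (.=original, N=cursor N): 2 . . . . . . .
Index 0: author = 2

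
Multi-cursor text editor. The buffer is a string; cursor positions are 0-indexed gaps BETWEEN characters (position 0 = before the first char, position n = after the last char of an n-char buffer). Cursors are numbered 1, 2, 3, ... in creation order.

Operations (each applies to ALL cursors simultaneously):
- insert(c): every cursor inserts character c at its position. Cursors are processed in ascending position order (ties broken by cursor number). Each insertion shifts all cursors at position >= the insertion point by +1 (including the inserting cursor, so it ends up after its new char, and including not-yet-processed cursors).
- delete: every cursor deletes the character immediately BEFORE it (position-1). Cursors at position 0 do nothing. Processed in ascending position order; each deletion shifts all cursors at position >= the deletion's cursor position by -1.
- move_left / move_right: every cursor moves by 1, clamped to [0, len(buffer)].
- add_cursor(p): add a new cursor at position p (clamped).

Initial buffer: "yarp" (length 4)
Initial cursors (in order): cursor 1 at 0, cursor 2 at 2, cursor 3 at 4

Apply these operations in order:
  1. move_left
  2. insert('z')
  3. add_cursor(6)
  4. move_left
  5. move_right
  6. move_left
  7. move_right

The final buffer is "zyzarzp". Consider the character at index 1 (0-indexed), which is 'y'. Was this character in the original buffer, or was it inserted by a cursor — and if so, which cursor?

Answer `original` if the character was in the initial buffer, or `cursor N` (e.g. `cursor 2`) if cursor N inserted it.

After op 1 (move_left): buffer="yarp" (len 4), cursors c1@0 c2@1 c3@3, authorship ....
After op 2 (insert('z')): buffer="zyzarzp" (len 7), cursors c1@1 c2@3 c3@6, authorship 1.2..3.
After op 3 (add_cursor(6)): buffer="zyzarzp" (len 7), cursors c1@1 c2@3 c3@6 c4@6, authorship 1.2..3.
After op 4 (move_left): buffer="zyzarzp" (len 7), cursors c1@0 c2@2 c3@5 c4@5, authorship 1.2..3.
After op 5 (move_right): buffer="zyzarzp" (len 7), cursors c1@1 c2@3 c3@6 c4@6, authorship 1.2..3.
After op 6 (move_left): buffer="zyzarzp" (len 7), cursors c1@0 c2@2 c3@5 c4@5, authorship 1.2..3.
After op 7 (move_right): buffer="zyzarzp" (len 7), cursors c1@1 c2@3 c3@6 c4@6, authorship 1.2..3.
Authorship (.=original, N=cursor N): 1 . 2 . . 3 .
Index 1: author = original

Answer: original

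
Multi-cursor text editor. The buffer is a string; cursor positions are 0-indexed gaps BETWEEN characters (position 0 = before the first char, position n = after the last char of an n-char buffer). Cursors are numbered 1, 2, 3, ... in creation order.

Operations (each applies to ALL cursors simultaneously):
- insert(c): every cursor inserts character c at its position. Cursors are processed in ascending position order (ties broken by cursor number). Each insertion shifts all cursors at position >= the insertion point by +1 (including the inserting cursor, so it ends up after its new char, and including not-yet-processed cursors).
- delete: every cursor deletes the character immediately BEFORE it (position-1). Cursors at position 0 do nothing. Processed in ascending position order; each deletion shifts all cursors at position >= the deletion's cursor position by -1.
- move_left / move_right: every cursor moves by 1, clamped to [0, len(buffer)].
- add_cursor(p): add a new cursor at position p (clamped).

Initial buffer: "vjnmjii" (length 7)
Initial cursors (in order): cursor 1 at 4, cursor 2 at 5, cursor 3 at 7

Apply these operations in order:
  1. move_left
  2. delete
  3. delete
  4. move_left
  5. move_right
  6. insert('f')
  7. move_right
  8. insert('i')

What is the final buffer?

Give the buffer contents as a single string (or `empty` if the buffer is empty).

After op 1 (move_left): buffer="vjnmjii" (len 7), cursors c1@3 c2@4 c3@6, authorship .......
After op 2 (delete): buffer="vjji" (len 4), cursors c1@2 c2@2 c3@3, authorship ....
After op 3 (delete): buffer="i" (len 1), cursors c1@0 c2@0 c3@0, authorship .
After op 4 (move_left): buffer="i" (len 1), cursors c1@0 c2@0 c3@0, authorship .
After op 5 (move_right): buffer="i" (len 1), cursors c1@1 c2@1 c3@1, authorship .
After op 6 (insert('f')): buffer="ifff" (len 4), cursors c1@4 c2@4 c3@4, authorship .123
After op 7 (move_right): buffer="ifff" (len 4), cursors c1@4 c2@4 c3@4, authorship .123
After op 8 (insert('i')): buffer="ifffiii" (len 7), cursors c1@7 c2@7 c3@7, authorship .123123

Answer: ifffiii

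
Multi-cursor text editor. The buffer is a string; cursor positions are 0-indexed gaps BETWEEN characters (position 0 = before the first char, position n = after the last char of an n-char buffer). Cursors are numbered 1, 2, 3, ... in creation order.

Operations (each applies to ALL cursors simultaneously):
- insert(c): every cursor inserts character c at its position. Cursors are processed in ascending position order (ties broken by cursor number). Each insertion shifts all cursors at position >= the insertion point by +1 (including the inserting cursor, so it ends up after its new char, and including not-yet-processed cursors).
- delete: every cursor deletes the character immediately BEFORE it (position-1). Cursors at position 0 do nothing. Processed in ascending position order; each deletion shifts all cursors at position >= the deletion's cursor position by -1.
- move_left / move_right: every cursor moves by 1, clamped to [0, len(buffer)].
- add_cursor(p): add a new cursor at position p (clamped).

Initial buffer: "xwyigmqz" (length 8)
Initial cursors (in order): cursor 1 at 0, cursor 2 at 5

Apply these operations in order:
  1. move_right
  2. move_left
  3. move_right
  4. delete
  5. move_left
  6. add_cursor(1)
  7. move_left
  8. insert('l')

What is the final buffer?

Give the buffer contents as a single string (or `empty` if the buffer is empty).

Answer: llwyligqz

Derivation:
After op 1 (move_right): buffer="xwyigmqz" (len 8), cursors c1@1 c2@6, authorship ........
After op 2 (move_left): buffer="xwyigmqz" (len 8), cursors c1@0 c2@5, authorship ........
After op 3 (move_right): buffer="xwyigmqz" (len 8), cursors c1@1 c2@6, authorship ........
After op 4 (delete): buffer="wyigqz" (len 6), cursors c1@0 c2@4, authorship ......
After op 5 (move_left): buffer="wyigqz" (len 6), cursors c1@0 c2@3, authorship ......
After op 6 (add_cursor(1)): buffer="wyigqz" (len 6), cursors c1@0 c3@1 c2@3, authorship ......
After op 7 (move_left): buffer="wyigqz" (len 6), cursors c1@0 c3@0 c2@2, authorship ......
After op 8 (insert('l')): buffer="llwyligqz" (len 9), cursors c1@2 c3@2 c2@5, authorship 13..2....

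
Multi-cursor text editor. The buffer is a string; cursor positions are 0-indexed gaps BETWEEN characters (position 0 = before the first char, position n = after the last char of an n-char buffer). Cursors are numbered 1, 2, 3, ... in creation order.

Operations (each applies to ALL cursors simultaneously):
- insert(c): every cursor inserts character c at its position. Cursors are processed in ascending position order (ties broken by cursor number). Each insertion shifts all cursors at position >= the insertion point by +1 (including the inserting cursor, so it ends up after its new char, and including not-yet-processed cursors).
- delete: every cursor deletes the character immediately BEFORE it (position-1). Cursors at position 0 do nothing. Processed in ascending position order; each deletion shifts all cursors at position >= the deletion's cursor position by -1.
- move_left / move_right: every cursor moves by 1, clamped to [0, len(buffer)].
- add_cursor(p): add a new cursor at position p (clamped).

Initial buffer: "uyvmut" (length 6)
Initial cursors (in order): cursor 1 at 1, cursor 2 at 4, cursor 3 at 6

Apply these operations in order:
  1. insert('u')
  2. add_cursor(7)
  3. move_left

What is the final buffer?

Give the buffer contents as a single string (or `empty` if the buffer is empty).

Answer: uuyvmuutu

Derivation:
After op 1 (insert('u')): buffer="uuyvmuutu" (len 9), cursors c1@2 c2@6 c3@9, authorship .1...2..3
After op 2 (add_cursor(7)): buffer="uuyvmuutu" (len 9), cursors c1@2 c2@6 c4@7 c3@9, authorship .1...2..3
After op 3 (move_left): buffer="uuyvmuutu" (len 9), cursors c1@1 c2@5 c4@6 c3@8, authorship .1...2..3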